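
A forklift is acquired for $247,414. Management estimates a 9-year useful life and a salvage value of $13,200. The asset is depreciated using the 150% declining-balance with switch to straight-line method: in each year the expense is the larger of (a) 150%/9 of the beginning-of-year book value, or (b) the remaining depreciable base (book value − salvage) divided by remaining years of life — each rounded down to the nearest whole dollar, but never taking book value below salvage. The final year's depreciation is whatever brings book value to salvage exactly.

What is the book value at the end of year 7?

$55,648

Depreciable base = $247,414 − $13,200 = $234,214.
Year 1: DB = ⌊$247,414 × 150%/9⌋ = $41,235; SL = ⌊$234,214/9⌋ = $26,023 → take DB $41,235. Book value $206,179.
Year 2: DB = ⌊$206,179 × 150%/9⌋ = $34,363; SL = ⌊$192,979/8⌋ = $24,122 → take DB $34,363. Book value $171,816.
Year 3: DB = ⌊$171,816 × 150%/9⌋ = $28,636; SL = ⌊$158,616/7⌋ = $22,659 → take DB $28,636. Book value $143,180.
Year 4: DB = ⌊$143,180 × 150%/9⌋ = $23,863; SL = ⌊$129,980/6⌋ = $21,663 → take DB $23,863. Book value $119,317.
Year 5: DB = ⌊$119,317 × 150%/9⌋ = $19,886; SL = ⌊$106,117/5⌋ = $21,223 → take SL $21,223. Book value $98,094.
Year 6: DB = ⌊$98,094 × 150%/9⌋ = $16,349; SL = ⌊$84,894/4⌋ = $21,223 → take SL $21,223. Book value $76,871.
Year 7: DB = ⌊$76,871 × 150%/9⌋ = $12,811; SL = ⌊$63,671/3⌋ = $21,223 → take SL $21,223. Book value $55,648.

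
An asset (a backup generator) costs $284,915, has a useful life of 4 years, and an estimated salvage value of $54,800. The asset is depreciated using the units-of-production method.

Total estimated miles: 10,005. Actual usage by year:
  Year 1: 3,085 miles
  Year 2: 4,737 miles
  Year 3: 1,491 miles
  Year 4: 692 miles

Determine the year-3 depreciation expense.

$34,293

Depreciable base = $284,915 − $54,800 = $230,115.
Rate = $230,115 / 10,005 miles = $23 per mile.
Year 1: 3,085 × $23 = $70,955. Book value $213,960.
Year 2: 4,737 × $23 = $108,951. Book value $105,009.
Year 3: 1,491 × $23 = $34,293. Book value $70,716.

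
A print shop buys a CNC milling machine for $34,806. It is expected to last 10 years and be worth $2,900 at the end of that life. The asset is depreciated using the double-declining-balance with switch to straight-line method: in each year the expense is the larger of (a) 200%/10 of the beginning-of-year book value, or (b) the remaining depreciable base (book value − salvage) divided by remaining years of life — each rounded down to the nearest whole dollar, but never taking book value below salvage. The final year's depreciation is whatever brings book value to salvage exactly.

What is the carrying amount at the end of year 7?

$7,300

Depreciable base = $34,806 − $2,900 = $31,906.
Year 1: DB = ⌊$34,806 × 200%/10⌋ = $6,961; SL = ⌊$31,906/10⌋ = $3,190 → take DB $6,961. Book value $27,845.
Year 2: DB = ⌊$27,845 × 200%/10⌋ = $5,569; SL = ⌊$24,945/9⌋ = $2,771 → take DB $5,569. Book value $22,276.
Year 3: DB = ⌊$22,276 × 200%/10⌋ = $4,455; SL = ⌊$19,376/8⌋ = $2,422 → take DB $4,455. Book value $17,821.
Year 4: DB = ⌊$17,821 × 200%/10⌋ = $3,564; SL = ⌊$14,921/7⌋ = $2,131 → take DB $3,564. Book value $14,257.
Year 5: DB = ⌊$14,257 × 200%/10⌋ = $2,851; SL = ⌊$11,357/6⌋ = $1,892 → take DB $2,851. Book value $11,406.
Year 6: DB = ⌊$11,406 × 200%/10⌋ = $2,281; SL = ⌊$8,506/5⌋ = $1,701 → take DB $2,281. Book value $9,125.
Year 7: DB = ⌊$9,125 × 200%/10⌋ = $1,825; SL = ⌊$6,225/4⌋ = $1,556 → take DB $1,825. Book value $7,300.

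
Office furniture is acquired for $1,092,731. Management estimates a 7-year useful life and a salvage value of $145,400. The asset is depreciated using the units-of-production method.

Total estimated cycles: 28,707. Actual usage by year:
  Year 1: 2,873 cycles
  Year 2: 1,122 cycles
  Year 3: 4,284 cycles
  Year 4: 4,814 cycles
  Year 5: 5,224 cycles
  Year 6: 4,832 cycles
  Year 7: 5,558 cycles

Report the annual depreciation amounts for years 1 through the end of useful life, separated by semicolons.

Depreciable base = $1,092,731 − $145,400 = $947,331.
Rate = $947,331 / 28,707 cycles = $33 per cycle.
Year 1: 2,873 × $33 = $94,809. Book value $997,922.
Year 2: 1,122 × $33 = $37,026. Book value $960,896.
Year 3: 4,284 × $33 = $141,372. Book value $819,524.
Year 4: 4,814 × $33 = $158,862. Book value $660,662.
Year 5: 5,224 × $33 = $172,392. Book value $488,270.
Year 6: 4,832 × $33 = $159,456. Book value $328,814.
Year 7: 5,558 × $33 = $183,414. Book value $145,400.

$94,809; $37,026; $141,372; $158,862; $172,392; $159,456; $183,414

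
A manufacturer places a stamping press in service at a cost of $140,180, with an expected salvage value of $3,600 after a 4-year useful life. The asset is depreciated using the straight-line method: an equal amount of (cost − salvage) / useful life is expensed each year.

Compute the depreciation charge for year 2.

Depreciable base = $140,180 − $3,600 = $136,580.
Annual expense = $136,580 / 4 = $34,145.

$34,145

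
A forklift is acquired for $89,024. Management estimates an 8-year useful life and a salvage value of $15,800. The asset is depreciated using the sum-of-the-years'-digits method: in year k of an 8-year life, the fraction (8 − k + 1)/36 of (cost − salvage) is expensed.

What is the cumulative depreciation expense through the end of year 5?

Depreciable base = $89,024 − $15,800 = $73,224.
Sum of the years' digits = 8+7+6+5+4+3+2+1 = 36.
Year 1: $73,224 × 8/36 = $16,272. Book value $72,752.
Year 2: $73,224 × 7/36 = $14,238. Book value $58,514.
Year 3: $73,224 × 6/36 = $12,204. Book value $46,310.
Year 4: $73,224 × 5/36 = $10,170. Book value $36,140.
Year 5: $73,224 × 4/36 = $8,136. Book value $28,004.
Accumulated through year 5 = $89,024 − $28,004 = $61,020.

$61,020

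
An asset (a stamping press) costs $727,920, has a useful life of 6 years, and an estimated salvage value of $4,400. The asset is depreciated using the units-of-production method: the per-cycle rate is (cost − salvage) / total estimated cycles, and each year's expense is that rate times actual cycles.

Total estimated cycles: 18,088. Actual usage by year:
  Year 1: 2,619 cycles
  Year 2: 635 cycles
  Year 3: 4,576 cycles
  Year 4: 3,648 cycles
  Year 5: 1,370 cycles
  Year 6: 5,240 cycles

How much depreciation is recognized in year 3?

Depreciable base = $727,920 − $4,400 = $723,520.
Rate = $723,520 / 18,088 cycles = $40 per cycle.
Year 1: 2,619 × $40 = $104,760. Book value $623,160.
Year 2: 635 × $40 = $25,400. Book value $597,760.
Year 3: 4,576 × $40 = $183,040. Book value $414,720.

$183,040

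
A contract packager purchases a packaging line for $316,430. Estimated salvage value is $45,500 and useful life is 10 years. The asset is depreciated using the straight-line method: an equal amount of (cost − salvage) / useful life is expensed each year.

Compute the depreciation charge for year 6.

$27,093

Depreciable base = $316,430 − $45,500 = $270,930.
Annual expense = $270,930 / 10 = $27,093.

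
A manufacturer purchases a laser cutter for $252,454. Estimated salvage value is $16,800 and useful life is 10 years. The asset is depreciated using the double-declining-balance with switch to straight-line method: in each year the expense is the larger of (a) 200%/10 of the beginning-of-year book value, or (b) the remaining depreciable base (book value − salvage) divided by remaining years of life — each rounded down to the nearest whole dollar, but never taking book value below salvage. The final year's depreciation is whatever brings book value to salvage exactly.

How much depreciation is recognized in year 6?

Depreciable base = $252,454 − $16,800 = $235,654.
Year 1: DB = ⌊$252,454 × 200%/10⌋ = $50,490; SL = ⌊$235,654/10⌋ = $23,565 → take DB $50,490. Book value $201,964.
Year 2: DB = ⌊$201,964 × 200%/10⌋ = $40,392; SL = ⌊$185,164/9⌋ = $20,573 → take DB $40,392. Book value $161,572.
Year 3: DB = ⌊$161,572 × 200%/10⌋ = $32,314; SL = ⌊$144,772/8⌋ = $18,096 → take DB $32,314. Book value $129,258.
Year 4: DB = ⌊$129,258 × 200%/10⌋ = $25,851; SL = ⌊$112,458/7⌋ = $16,065 → take DB $25,851. Book value $103,407.
Year 5: DB = ⌊$103,407 × 200%/10⌋ = $20,681; SL = ⌊$86,607/6⌋ = $14,434 → take DB $20,681. Book value $82,726.
Year 6: DB = ⌊$82,726 × 200%/10⌋ = $16,545; SL = ⌊$65,926/5⌋ = $13,185 → take DB $16,545. Book value $66,181.

$16,545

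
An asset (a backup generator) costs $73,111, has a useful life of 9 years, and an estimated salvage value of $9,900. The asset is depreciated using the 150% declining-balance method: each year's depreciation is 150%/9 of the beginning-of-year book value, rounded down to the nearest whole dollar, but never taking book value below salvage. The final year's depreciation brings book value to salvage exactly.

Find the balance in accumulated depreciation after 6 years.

$48,625

Depreciable base = $73,111 − $9,900 = $63,211.
Year 1: ⌊$73,111 × 150%/9⌋ = $12,185. Book value $60,926.
Year 2: ⌊$60,926 × 150%/9⌋ = $10,154. Book value $50,772.
Year 3: ⌊$50,772 × 150%/9⌋ = $8,462. Book value $42,310.
Year 4: ⌊$42,310 × 150%/9⌋ = $7,051. Book value $35,259.
Year 5: ⌊$35,259 × 150%/9⌋ = $5,876. Book value $29,383.
Year 6: ⌊$29,383 × 150%/9⌋ = $4,897. Book value $24,486.
Accumulated through year 6 = $73,111 − $24,486 = $48,625.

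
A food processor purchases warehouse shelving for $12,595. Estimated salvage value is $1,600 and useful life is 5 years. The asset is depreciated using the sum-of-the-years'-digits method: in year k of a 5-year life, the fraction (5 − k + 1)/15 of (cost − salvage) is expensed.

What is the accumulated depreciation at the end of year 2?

Depreciable base = $12,595 − $1,600 = $10,995.
Sum of the years' digits = 5+4+3+2+1 = 15.
Year 1: $10,995 × 5/15 = $3,665. Book value $8,930.
Year 2: $10,995 × 4/15 = $2,932. Book value $5,998.
Accumulated through year 2 = $12,595 − $5,998 = $6,597.

$6,597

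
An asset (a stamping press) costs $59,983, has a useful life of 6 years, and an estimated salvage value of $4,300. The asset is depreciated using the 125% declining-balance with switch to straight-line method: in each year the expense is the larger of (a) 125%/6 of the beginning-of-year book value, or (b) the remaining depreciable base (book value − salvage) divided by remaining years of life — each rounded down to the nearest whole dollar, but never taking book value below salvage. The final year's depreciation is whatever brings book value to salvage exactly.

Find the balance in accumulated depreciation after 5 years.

$47,359

Depreciable base = $59,983 − $4,300 = $55,683.
Year 1: DB = ⌊$59,983 × 125%/6⌋ = $12,496; SL = ⌊$55,683/6⌋ = $9,280 → take DB $12,496. Book value $47,487.
Year 2: DB = ⌊$47,487 × 125%/6⌋ = $9,893; SL = ⌊$43,187/5⌋ = $8,637 → take DB $9,893. Book value $37,594.
Year 3: DB = ⌊$37,594 × 125%/6⌋ = $7,832; SL = ⌊$33,294/4⌋ = $8,323 → take SL $8,323. Book value $29,271.
Year 4: DB = ⌊$29,271 × 125%/6⌋ = $6,098; SL = ⌊$24,971/3⌋ = $8,323 → take SL $8,323. Book value $20,948.
Year 5: DB = ⌊$20,948 × 125%/6⌋ = $4,364; SL = ⌊$16,648/2⌋ = $8,324 → take SL $8,324. Book value $12,624.
Accumulated through year 5 = $59,983 − $12,624 = $47,359.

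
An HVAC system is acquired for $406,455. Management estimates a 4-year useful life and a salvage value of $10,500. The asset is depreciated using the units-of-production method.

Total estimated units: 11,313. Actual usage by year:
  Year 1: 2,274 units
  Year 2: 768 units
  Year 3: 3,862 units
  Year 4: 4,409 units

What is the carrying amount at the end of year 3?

$164,815

Depreciable base = $406,455 − $10,500 = $395,955.
Rate = $395,955 / 11,313 units = $35 per unit.
Year 1: 2,274 × $35 = $79,590. Book value $326,865.
Year 2: 768 × $35 = $26,880. Book value $299,985.
Year 3: 3,862 × $35 = $135,170. Book value $164,815.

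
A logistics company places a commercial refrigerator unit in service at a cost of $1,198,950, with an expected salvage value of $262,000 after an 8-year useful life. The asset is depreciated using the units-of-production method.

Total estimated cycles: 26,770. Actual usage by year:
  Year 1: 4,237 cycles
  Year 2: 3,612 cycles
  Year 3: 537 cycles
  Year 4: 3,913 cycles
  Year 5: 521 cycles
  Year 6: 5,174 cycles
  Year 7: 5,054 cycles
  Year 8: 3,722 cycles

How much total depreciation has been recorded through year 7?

Depreciable base = $1,198,950 − $262,000 = $936,950.
Rate = $936,950 / 26,770 cycles = $35 per cycle.
Year 1: 4,237 × $35 = $148,295. Book value $1,050,655.
Year 2: 3,612 × $35 = $126,420. Book value $924,235.
Year 3: 537 × $35 = $18,795. Book value $905,440.
Year 4: 3,913 × $35 = $136,955. Book value $768,485.
Year 5: 521 × $35 = $18,235. Book value $750,250.
Year 6: 5,174 × $35 = $181,090. Book value $569,160.
Year 7: 5,054 × $35 = $176,890. Book value $392,270.
Accumulated through year 7 = $1,198,950 − $392,270 = $806,680.

$806,680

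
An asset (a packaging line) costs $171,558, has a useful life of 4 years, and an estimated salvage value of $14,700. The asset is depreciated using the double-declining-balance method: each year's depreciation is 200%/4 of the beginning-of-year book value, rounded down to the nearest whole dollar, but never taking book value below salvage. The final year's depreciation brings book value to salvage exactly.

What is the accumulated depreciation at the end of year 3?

Depreciable base = $171,558 − $14,700 = $156,858.
Year 1: ⌊$171,558 × 200%/4⌋ = $85,779. Book value $85,779.
Year 2: ⌊$85,779 × 200%/4⌋ = $42,889. Book value $42,890.
Year 3: ⌊$42,890 × 200%/4⌋ = $21,445. Book value $21,445.
Accumulated through year 3 = $171,558 − $21,445 = $150,113.

$150,113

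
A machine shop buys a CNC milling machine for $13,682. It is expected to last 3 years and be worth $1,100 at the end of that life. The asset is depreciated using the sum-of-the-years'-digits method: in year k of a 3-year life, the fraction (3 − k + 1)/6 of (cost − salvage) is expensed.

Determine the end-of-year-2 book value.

$3,197

Depreciable base = $13,682 − $1,100 = $12,582.
Sum of the years' digits = 3+2+1 = 6.
Year 1: $12,582 × 3/6 = $6,291. Book value $7,391.
Year 2: $12,582 × 2/6 = $4,194. Book value $3,197.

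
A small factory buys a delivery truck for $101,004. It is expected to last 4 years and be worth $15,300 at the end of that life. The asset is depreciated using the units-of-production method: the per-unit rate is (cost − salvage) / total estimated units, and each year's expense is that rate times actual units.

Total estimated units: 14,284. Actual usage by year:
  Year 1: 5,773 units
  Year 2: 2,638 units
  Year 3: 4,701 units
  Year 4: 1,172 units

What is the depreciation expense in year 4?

$7,032

Depreciable base = $101,004 − $15,300 = $85,704.
Rate = $85,704 / 14,284 units = $6 per unit.
Year 1: 5,773 × $6 = $34,638. Book value $66,366.
Year 2: 2,638 × $6 = $15,828. Book value $50,538.
Year 3: 4,701 × $6 = $28,206. Book value $22,332.
Year 4: 1,172 × $6 = $7,032. Book value $15,300.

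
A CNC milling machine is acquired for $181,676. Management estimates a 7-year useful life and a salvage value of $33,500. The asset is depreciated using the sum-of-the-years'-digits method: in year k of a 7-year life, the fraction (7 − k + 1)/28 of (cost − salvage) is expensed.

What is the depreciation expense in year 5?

$15,876

Depreciable base = $181,676 − $33,500 = $148,176.
Sum of the years' digits = 7+6+5+4+3+2+1 = 28.
Year 1: $148,176 × 7/28 = $37,044. Book value $144,632.
Year 2: $148,176 × 6/28 = $31,752. Book value $112,880.
Year 3: $148,176 × 5/28 = $26,460. Book value $86,420.
Year 4: $148,176 × 4/28 = $21,168. Book value $65,252.
Year 5: $148,176 × 3/28 = $15,876. Book value $49,376.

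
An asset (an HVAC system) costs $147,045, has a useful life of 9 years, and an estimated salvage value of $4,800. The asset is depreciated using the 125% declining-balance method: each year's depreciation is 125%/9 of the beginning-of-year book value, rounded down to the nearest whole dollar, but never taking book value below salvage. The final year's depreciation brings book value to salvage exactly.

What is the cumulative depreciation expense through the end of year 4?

Depreciable base = $147,045 − $4,800 = $142,245.
Year 1: ⌊$147,045 × 125%/9⌋ = $20,422. Book value $126,623.
Year 2: ⌊$126,623 × 125%/9⌋ = $17,586. Book value $109,037.
Year 3: ⌊$109,037 × 125%/9⌋ = $15,144. Book value $93,893.
Year 4: ⌊$93,893 × 125%/9⌋ = $13,040. Book value $80,853.
Accumulated through year 4 = $147,045 − $80,853 = $66,192.

$66,192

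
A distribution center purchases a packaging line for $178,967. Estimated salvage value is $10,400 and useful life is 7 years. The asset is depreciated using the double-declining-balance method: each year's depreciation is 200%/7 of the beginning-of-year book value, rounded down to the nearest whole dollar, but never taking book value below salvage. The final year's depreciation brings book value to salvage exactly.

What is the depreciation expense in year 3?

$26,088

Depreciable base = $178,967 − $10,400 = $168,567.
Year 1: ⌊$178,967 × 200%/7⌋ = $51,133. Book value $127,834.
Year 2: ⌊$127,834 × 200%/7⌋ = $36,524. Book value $91,310.
Year 3: ⌊$91,310 × 200%/7⌋ = $26,088. Book value $65,222.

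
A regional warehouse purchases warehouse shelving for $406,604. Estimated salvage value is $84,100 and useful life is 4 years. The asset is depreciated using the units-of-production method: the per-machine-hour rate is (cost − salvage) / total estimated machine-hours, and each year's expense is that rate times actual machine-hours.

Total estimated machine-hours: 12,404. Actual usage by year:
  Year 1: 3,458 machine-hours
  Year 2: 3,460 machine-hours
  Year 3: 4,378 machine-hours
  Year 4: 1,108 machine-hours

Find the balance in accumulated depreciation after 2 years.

Depreciable base = $406,604 − $84,100 = $322,504.
Rate = $322,504 / 12,404 machine-hours = $26 per machine-hour.
Year 1: 3,458 × $26 = $89,908. Book value $316,696.
Year 2: 3,460 × $26 = $89,960. Book value $226,736.
Accumulated through year 2 = $406,604 − $226,736 = $179,868.

$179,868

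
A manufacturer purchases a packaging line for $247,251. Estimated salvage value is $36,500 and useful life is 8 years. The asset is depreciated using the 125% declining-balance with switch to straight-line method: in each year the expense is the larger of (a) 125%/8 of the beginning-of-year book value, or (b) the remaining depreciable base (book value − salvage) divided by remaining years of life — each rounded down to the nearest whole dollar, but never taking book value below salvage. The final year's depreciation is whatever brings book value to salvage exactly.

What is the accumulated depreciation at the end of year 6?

Depreciable base = $247,251 − $36,500 = $210,751.
Year 1: DB = ⌊$247,251 × 125%/8⌋ = $38,632; SL = ⌊$210,751/8⌋ = $26,343 → take DB $38,632. Book value $208,619.
Year 2: DB = ⌊$208,619 × 125%/8⌋ = $32,596; SL = ⌊$172,119/7⌋ = $24,588 → take DB $32,596. Book value $176,023.
Year 3: DB = ⌊$176,023 × 125%/8⌋ = $27,503; SL = ⌊$139,523/6⌋ = $23,253 → take DB $27,503. Book value $148,520.
Year 4: DB = ⌊$148,520 × 125%/8⌋ = $23,206; SL = ⌊$112,020/5⌋ = $22,404 → take DB $23,206. Book value $125,314.
Year 5: DB = ⌊$125,314 × 125%/8⌋ = $19,580; SL = ⌊$88,814/4⌋ = $22,203 → take SL $22,203. Book value $103,111.
Year 6: DB = ⌊$103,111 × 125%/8⌋ = $16,111; SL = ⌊$66,611/3⌋ = $22,203 → take SL $22,203. Book value $80,908.
Accumulated through year 6 = $247,251 − $80,908 = $166,343.

$166,343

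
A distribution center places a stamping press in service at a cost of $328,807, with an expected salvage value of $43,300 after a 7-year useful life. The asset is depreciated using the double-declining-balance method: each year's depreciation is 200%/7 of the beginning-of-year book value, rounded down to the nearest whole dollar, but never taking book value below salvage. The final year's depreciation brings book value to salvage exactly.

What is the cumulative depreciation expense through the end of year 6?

$285,137

Depreciable base = $328,807 − $43,300 = $285,507.
Year 1: ⌊$328,807 × 200%/7⌋ = $93,944. Book value $234,863.
Year 2: ⌊$234,863 × 200%/7⌋ = $67,103. Book value $167,760.
Year 3: ⌊$167,760 × 200%/7⌋ = $47,931. Book value $119,829.
Year 4: ⌊$119,829 × 200%/7⌋ = $34,236. Book value $85,593.
Year 5: ⌊$85,593 × 200%/7⌋ = $24,455. Book value $61,138.
Year 6: ⌊$61,138 × 200%/7⌋ = $17,468. Book value $43,670.
Accumulated through year 6 = $328,807 − $43,670 = $285,137.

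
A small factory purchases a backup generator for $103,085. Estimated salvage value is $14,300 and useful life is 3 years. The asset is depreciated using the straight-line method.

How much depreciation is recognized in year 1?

$29,595

Depreciable base = $103,085 − $14,300 = $88,785.
Annual expense = $88,785 / 3 = $29,595.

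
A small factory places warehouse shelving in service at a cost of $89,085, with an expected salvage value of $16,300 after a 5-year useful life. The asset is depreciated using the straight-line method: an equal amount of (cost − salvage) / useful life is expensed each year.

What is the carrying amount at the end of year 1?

Depreciable base = $89,085 − $16,300 = $72,785.
Annual expense = $72,785 / 5 = $14,557.
End of year 1: book value $74,528.

$74,528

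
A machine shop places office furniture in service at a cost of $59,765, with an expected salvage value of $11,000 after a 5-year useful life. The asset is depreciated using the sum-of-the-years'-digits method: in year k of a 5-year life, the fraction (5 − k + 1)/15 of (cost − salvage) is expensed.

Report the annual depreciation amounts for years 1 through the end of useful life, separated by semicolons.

$16,255; $13,004; $9,753; $6,502; $3,251

Depreciable base = $59,765 − $11,000 = $48,765.
Sum of the years' digits = 5+4+3+2+1 = 15.
Year 1: $48,765 × 5/15 = $16,255. Book value $43,510.
Year 2: $48,765 × 4/15 = $13,004. Book value $30,506.
Year 3: $48,765 × 3/15 = $9,753. Book value $20,753.
Year 4: $48,765 × 2/15 = $6,502. Book value $14,251.
Year 5: $48,765 × 1/15 = $3,251. Book value $11,000.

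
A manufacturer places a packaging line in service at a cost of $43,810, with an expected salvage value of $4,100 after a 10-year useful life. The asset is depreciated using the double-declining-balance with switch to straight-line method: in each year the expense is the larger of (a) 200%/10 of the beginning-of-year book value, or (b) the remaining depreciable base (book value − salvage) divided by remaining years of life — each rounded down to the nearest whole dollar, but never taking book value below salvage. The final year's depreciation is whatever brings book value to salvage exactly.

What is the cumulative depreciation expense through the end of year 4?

$25,864

Depreciable base = $43,810 − $4,100 = $39,710.
Year 1: DB = ⌊$43,810 × 200%/10⌋ = $8,762; SL = ⌊$39,710/10⌋ = $3,971 → take DB $8,762. Book value $35,048.
Year 2: DB = ⌊$35,048 × 200%/10⌋ = $7,009; SL = ⌊$30,948/9⌋ = $3,438 → take DB $7,009. Book value $28,039.
Year 3: DB = ⌊$28,039 × 200%/10⌋ = $5,607; SL = ⌊$23,939/8⌋ = $2,992 → take DB $5,607. Book value $22,432.
Year 4: DB = ⌊$22,432 × 200%/10⌋ = $4,486; SL = ⌊$18,332/7⌋ = $2,618 → take DB $4,486. Book value $17,946.
Accumulated through year 4 = $43,810 − $17,946 = $25,864.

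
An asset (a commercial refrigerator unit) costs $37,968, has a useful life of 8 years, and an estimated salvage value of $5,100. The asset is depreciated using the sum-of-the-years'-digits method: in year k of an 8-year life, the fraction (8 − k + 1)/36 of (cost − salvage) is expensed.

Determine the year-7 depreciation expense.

$1,826

Depreciable base = $37,968 − $5,100 = $32,868.
Sum of the years' digits = 8+7+6+5+4+3+2+1 = 36.
Year 1: $32,868 × 8/36 = $7,304. Book value $30,664.
Year 2: $32,868 × 7/36 = $6,391. Book value $24,273.
Year 3: $32,868 × 6/36 = $5,478. Book value $18,795.
Year 4: $32,868 × 5/36 = $4,565. Book value $14,230.
Year 5: $32,868 × 4/36 = $3,652. Book value $10,578.
Year 6: $32,868 × 3/36 = $2,739. Book value $7,839.
Year 7: $32,868 × 2/36 = $1,826. Book value $6,013.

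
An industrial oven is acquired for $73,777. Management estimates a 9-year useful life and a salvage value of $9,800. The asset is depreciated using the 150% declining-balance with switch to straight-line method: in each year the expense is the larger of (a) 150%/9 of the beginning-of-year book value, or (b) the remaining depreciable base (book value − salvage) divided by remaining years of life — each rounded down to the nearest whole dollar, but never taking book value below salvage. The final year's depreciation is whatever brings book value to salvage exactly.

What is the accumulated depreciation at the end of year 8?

Depreciable base = $73,777 − $9,800 = $63,977.
Year 1: DB = ⌊$73,777 × 150%/9⌋ = $12,296; SL = ⌊$63,977/9⌋ = $7,108 → take DB $12,296. Book value $61,481.
Year 2: DB = ⌊$61,481 × 150%/9⌋ = $10,246; SL = ⌊$51,681/8⌋ = $6,460 → take DB $10,246. Book value $51,235.
Year 3: DB = ⌊$51,235 × 150%/9⌋ = $8,539; SL = ⌊$41,435/7⌋ = $5,919 → take DB $8,539. Book value $42,696.
Year 4: DB = ⌊$42,696 × 150%/9⌋ = $7,116; SL = ⌊$32,896/6⌋ = $5,482 → take DB $7,116. Book value $35,580.
Year 5: DB = ⌊$35,580 × 150%/9⌋ = $5,930; SL = ⌊$25,780/5⌋ = $5,156 → take DB $5,930. Book value $29,650.
Year 6: DB = ⌊$29,650 × 150%/9⌋ = $4,941; SL = ⌊$19,850/4⌋ = $4,962 → take SL $4,962. Book value $24,688.
Year 7: DB = ⌊$24,688 × 150%/9⌋ = $4,114; SL = ⌊$14,888/3⌋ = $4,962 → take SL $4,962. Book value $19,726.
Year 8: DB = ⌊$19,726 × 150%/9⌋ = $3,287; SL = ⌊$9,926/2⌋ = $4,963 → take SL $4,963. Book value $14,763.
Accumulated through year 8 = $73,777 − $14,763 = $59,014.

$59,014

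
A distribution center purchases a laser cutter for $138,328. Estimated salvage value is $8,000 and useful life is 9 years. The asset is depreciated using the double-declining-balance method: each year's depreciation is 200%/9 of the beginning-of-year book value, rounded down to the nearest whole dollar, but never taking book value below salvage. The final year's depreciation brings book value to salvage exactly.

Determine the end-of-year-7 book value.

Depreciable base = $138,328 − $8,000 = $130,328.
Year 1: ⌊$138,328 × 200%/9⌋ = $30,739. Book value $107,589.
Year 2: ⌊$107,589 × 200%/9⌋ = $23,908. Book value $83,681.
Year 3: ⌊$83,681 × 200%/9⌋ = $18,595. Book value $65,086.
Year 4: ⌊$65,086 × 200%/9⌋ = $14,463. Book value $50,623.
Year 5: ⌊$50,623 × 200%/9⌋ = $11,249. Book value $39,374.
Year 6: ⌊$39,374 × 200%/9⌋ = $8,749. Book value $30,625.
Year 7: ⌊$30,625 × 200%/9⌋ = $6,805. Book value $23,820.

$23,820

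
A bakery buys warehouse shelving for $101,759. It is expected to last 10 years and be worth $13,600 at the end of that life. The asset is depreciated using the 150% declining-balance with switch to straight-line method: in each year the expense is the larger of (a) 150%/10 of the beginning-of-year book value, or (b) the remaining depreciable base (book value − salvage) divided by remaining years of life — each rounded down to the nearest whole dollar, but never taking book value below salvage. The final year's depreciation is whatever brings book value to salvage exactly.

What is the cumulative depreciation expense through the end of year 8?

$75,769

Depreciable base = $101,759 − $13,600 = $88,159.
Year 1: DB = ⌊$101,759 × 150%/10⌋ = $15,263; SL = ⌊$88,159/10⌋ = $8,815 → take DB $15,263. Book value $86,496.
Year 2: DB = ⌊$86,496 × 150%/10⌋ = $12,974; SL = ⌊$72,896/9⌋ = $8,099 → take DB $12,974. Book value $73,522.
Year 3: DB = ⌊$73,522 × 150%/10⌋ = $11,028; SL = ⌊$59,922/8⌋ = $7,490 → take DB $11,028. Book value $62,494.
Year 4: DB = ⌊$62,494 × 150%/10⌋ = $9,374; SL = ⌊$48,894/7⌋ = $6,984 → take DB $9,374. Book value $53,120.
Year 5: DB = ⌊$53,120 × 150%/10⌋ = $7,968; SL = ⌊$39,520/6⌋ = $6,586 → take DB $7,968. Book value $45,152.
Year 6: DB = ⌊$45,152 × 150%/10⌋ = $6,772; SL = ⌊$31,552/5⌋ = $6,310 → take DB $6,772. Book value $38,380.
Year 7: DB = ⌊$38,380 × 150%/10⌋ = $5,757; SL = ⌊$24,780/4⌋ = $6,195 → take SL $6,195. Book value $32,185.
Year 8: DB = ⌊$32,185 × 150%/10⌋ = $4,827; SL = ⌊$18,585/3⌋ = $6,195 → take SL $6,195. Book value $25,990.
Accumulated through year 8 = $101,759 − $25,990 = $75,769.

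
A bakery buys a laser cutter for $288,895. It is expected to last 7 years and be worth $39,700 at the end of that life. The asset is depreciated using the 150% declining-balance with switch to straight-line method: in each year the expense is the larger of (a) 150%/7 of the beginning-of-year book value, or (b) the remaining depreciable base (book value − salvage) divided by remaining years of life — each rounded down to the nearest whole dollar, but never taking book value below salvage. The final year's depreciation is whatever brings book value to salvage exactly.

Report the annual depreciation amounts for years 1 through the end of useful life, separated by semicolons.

$61,906; $48,640; $38,217; $30,028; $23,593; $23,405; $23,406

Depreciable base = $288,895 − $39,700 = $249,195.
Year 1: DB = ⌊$288,895 × 150%/7⌋ = $61,906; SL = ⌊$249,195/7⌋ = $35,599 → take DB $61,906. Book value $226,989.
Year 2: DB = ⌊$226,989 × 150%/7⌋ = $48,640; SL = ⌊$187,289/6⌋ = $31,214 → take DB $48,640. Book value $178,349.
Year 3: DB = ⌊$178,349 × 150%/7⌋ = $38,217; SL = ⌊$138,649/5⌋ = $27,729 → take DB $38,217. Book value $140,132.
Year 4: DB = ⌊$140,132 × 150%/7⌋ = $30,028; SL = ⌊$100,432/4⌋ = $25,108 → take DB $30,028. Book value $110,104.
Year 5: DB = ⌊$110,104 × 150%/7⌋ = $23,593; SL = ⌊$70,404/3⌋ = $23,468 → take DB $23,593. Book value $86,511.
Year 6: DB = ⌊$86,511 × 150%/7⌋ = $18,538; SL = ⌊$46,811/2⌋ = $23,405 → take SL $23,405. Book value $63,106.
Year 7 (final): $63,106 − $39,700 = $23,406. Book value $39,700.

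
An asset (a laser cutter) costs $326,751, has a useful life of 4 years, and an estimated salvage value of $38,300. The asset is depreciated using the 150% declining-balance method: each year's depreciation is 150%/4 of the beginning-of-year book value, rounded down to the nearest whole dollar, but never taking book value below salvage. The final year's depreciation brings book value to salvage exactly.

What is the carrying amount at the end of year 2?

Depreciable base = $326,751 − $38,300 = $288,451.
Year 1: ⌊$326,751 × 150%/4⌋ = $122,531. Book value $204,220.
Year 2: ⌊$204,220 × 150%/4⌋ = $76,582. Book value $127,638.

$127,638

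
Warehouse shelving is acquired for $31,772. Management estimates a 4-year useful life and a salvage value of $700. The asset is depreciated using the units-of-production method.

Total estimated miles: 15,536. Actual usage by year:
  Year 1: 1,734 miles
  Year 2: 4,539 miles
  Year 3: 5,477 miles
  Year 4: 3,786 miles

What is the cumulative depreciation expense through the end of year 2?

$12,546

Depreciable base = $31,772 − $700 = $31,072.
Rate = $31,072 / 15,536 miles = $2 per mile.
Year 1: 1,734 × $2 = $3,468. Book value $28,304.
Year 2: 4,539 × $2 = $9,078. Book value $19,226.
Accumulated through year 2 = $31,772 − $19,226 = $12,546.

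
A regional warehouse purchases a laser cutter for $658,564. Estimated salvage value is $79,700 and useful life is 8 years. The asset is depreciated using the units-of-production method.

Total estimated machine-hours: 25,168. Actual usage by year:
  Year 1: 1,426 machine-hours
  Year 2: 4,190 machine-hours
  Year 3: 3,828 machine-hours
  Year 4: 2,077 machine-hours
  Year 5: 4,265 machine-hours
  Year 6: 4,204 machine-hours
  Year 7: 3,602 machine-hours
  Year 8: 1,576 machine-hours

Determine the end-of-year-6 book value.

Depreciable base = $658,564 − $79,700 = $578,864.
Rate = $578,864 / 25,168 machine-hours = $23 per machine-hour.
Year 1: 1,426 × $23 = $32,798. Book value $625,766.
Year 2: 4,190 × $23 = $96,370. Book value $529,396.
Year 3: 3,828 × $23 = $88,044. Book value $441,352.
Year 4: 2,077 × $23 = $47,771. Book value $393,581.
Year 5: 4,265 × $23 = $98,095. Book value $295,486.
Year 6: 4,204 × $23 = $96,692. Book value $198,794.

$198,794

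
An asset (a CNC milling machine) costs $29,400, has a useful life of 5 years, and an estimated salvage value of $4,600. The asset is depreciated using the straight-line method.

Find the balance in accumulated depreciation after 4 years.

$19,840

Depreciable base = $29,400 − $4,600 = $24,800.
Annual expense = $24,800 / 5 = $4,960.
End of year 1: book value $24,440.
End of year 2: book value $19,480.
End of year 3: book value $14,520.
End of year 4: book value $9,560.
Accumulated through year 4 = $29,400 − $9,560 = $19,840.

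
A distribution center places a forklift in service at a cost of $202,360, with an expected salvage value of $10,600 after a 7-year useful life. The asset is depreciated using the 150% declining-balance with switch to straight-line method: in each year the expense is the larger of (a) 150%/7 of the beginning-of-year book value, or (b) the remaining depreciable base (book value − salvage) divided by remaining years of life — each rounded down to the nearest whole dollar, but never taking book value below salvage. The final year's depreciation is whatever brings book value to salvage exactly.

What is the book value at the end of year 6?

Depreciable base = $202,360 − $10,600 = $191,760.
Year 1: DB = ⌊$202,360 × 150%/7⌋ = $43,362; SL = ⌊$191,760/7⌋ = $27,394 → take DB $43,362. Book value $158,998.
Year 2: DB = ⌊$158,998 × 150%/7⌋ = $34,071; SL = ⌊$148,398/6⌋ = $24,733 → take DB $34,071. Book value $124,927.
Year 3: DB = ⌊$124,927 × 150%/7⌋ = $26,770; SL = ⌊$114,327/5⌋ = $22,865 → take DB $26,770. Book value $98,157.
Year 4: DB = ⌊$98,157 × 150%/7⌋ = $21,033; SL = ⌊$87,557/4⌋ = $21,889 → take SL $21,889. Book value $76,268.
Year 5: DB = ⌊$76,268 × 150%/7⌋ = $16,343; SL = ⌊$65,668/3⌋ = $21,889 → take SL $21,889. Book value $54,379.
Year 6: DB = ⌊$54,379 × 150%/7⌋ = $11,652; SL = ⌊$43,779/2⌋ = $21,889 → take SL $21,889. Book value $32,490.

$32,490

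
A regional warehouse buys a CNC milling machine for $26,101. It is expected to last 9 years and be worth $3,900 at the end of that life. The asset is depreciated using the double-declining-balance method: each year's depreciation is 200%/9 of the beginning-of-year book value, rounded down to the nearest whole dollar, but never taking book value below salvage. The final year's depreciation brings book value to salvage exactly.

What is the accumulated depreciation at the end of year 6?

Depreciable base = $26,101 − $3,900 = $22,201.
Year 1: ⌊$26,101 × 200%/9⌋ = $5,800. Book value $20,301.
Year 2: ⌊$20,301 × 200%/9⌋ = $4,511. Book value $15,790.
Year 3: ⌊$15,790 × 200%/9⌋ = $3,508. Book value $12,282.
Year 4: ⌊$12,282 × 200%/9⌋ = $2,729. Book value $9,553.
Year 5: ⌊$9,553 × 200%/9⌋ = $2,122. Book value $7,431.
Year 6: ⌊$7,431 × 200%/9⌋ = $1,651. Book value $5,780.
Accumulated through year 6 = $26,101 − $5,780 = $20,321.

$20,321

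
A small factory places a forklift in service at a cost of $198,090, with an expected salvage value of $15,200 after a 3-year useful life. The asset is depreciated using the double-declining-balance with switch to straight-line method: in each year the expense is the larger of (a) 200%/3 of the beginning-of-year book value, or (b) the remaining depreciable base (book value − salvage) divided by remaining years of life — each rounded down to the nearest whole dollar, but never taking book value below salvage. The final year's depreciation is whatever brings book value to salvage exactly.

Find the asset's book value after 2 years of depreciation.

Depreciable base = $198,090 − $15,200 = $182,890.
Year 1: DB = ⌊$198,090 × 200%/3⌋ = $132,060; SL = ⌊$182,890/3⌋ = $60,963 → take DB $132,060. Book value $66,030.
Year 2: DB = ⌊$66,030 × 200%/3⌋ = $44,020; SL = ⌊$50,830/2⌋ = $25,415 → take DB $44,020. Book value $22,010.

$22,010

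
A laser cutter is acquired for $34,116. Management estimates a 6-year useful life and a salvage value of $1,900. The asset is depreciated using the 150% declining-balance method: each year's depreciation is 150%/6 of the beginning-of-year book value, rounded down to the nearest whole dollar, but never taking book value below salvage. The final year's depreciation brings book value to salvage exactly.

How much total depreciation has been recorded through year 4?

$23,320

Depreciable base = $34,116 − $1,900 = $32,216.
Year 1: ⌊$34,116 × 150%/6⌋ = $8,529. Book value $25,587.
Year 2: ⌊$25,587 × 150%/6⌋ = $6,396. Book value $19,191.
Year 3: ⌊$19,191 × 150%/6⌋ = $4,797. Book value $14,394.
Year 4: ⌊$14,394 × 150%/6⌋ = $3,598. Book value $10,796.
Accumulated through year 4 = $34,116 − $10,796 = $23,320.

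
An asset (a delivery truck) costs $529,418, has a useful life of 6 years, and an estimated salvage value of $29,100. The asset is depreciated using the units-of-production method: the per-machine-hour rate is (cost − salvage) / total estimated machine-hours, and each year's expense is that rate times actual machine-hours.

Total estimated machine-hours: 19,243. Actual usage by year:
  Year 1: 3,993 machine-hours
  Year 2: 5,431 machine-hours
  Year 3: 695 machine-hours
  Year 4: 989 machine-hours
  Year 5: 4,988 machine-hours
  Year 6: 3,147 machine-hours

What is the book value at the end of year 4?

$240,610

Depreciable base = $529,418 − $29,100 = $500,318.
Rate = $500,318 / 19,243 machine-hours = $26 per machine-hour.
Year 1: 3,993 × $26 = $103,818. Book value $425,600.
Year 2: 5,431 × $26 = $141,206. Book value $284,394.
Year 3: 695 × $26 = $18,070. Book value $266,324.
Year 4: 989 × $26 = $25,714. Book value $240,610.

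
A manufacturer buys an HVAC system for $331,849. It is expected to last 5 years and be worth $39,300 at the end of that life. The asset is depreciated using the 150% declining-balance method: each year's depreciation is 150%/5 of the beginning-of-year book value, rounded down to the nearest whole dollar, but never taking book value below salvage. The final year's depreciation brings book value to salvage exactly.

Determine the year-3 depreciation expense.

$48,782

Depreciable base = $331,849 − $39,300 = $292,549.
Year 1: ⌊$331,849 × 150%/5⌋ = $99,554. Book value $232,295.
Year 2: ⌊$232,295 × 150%/5⌋ = $69,688. Book value $162,607.
Year 3: ⌊$162,607 × 150%/5⌋ = $48,782. Book value $113,825.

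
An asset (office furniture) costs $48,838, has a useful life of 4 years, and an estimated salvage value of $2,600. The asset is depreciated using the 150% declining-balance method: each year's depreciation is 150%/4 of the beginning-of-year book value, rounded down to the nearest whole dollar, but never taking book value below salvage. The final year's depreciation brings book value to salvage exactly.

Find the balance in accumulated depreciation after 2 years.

Depreciable base = $48,838 − $2,600 = $46,238.
Year 1: ⌊$48,838 × 150%/4⌋ = $18,314. Book value $30,524.
Year 2: ⌊$30,524 × 150%/4⌋ = $11,446. Book value $19,078.
Accumulated through year 2 = $48,838 − $19,078 = $29,760.

$29,760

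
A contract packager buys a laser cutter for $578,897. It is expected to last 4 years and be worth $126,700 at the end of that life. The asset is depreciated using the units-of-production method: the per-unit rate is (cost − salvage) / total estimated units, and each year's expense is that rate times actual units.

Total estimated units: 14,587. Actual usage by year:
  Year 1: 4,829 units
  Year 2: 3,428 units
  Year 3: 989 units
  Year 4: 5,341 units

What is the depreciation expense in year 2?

$106,268

Depreciable base = $578,897 − $126,700 = $452,197.
Rate = $452,197 / 14,587 units = $31 per unit.
Year 1: 4,829 × $31 = $149,699. Book value $429,198.
Year 2: 3,428 × $31 = $106,268. Book value $322,930.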